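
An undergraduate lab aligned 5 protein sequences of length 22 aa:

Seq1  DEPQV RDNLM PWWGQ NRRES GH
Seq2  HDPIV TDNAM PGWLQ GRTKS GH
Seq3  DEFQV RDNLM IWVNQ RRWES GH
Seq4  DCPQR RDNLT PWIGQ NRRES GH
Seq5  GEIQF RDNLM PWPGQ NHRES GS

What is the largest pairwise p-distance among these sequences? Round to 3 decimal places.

0.682

Pairwise Hamming distances:
  Seq1 vs Seq2: 10
  Seq1 vs Seq3: 6
  Seq1 vs Seq4: 4
  Seq1 vs Seq5: 6
  Seq2 vs Seq3: 13
  Seq2 vs Seq4: 13
  Seq2 vs Seq5: 15
  Seq3 vs Seq4: 9
  Seq3 vs Seq5: 10
  Seq4 vs Seq5: 8
The largest is 15 mismatches, between Seq2 and Seq5; p = 15/22 = 0.682.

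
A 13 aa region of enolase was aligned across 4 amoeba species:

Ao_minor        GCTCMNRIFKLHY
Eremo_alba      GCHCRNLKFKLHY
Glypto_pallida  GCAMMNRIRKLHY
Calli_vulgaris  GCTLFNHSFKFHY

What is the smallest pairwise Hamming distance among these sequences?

Pairwise Hamming distances:
  Ao_minor vs Eremo_alba: 4
  Ao_minor vs Glypto_pallida: 3
  Ao_minor vs Calli_vulgaris: 5
  Eremo_alba vs Glypto_pallida: 6
  Eremo_alba vs Calli_vulgaris: 6
  Glypto_pallida vs Calli_vulgaris: 7
The smallest is 3, between Ao_minor and Glypto_pallida.

3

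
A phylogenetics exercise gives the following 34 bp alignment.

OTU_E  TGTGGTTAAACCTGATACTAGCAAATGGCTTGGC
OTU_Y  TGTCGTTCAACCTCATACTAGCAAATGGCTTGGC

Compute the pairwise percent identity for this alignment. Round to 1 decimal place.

The sequences differ at positions 4 (G/C), 8 (A/C), 14 (G/C).
31 of the 34 sites match, so the percent identity is 31/34 × 100 = 91.2%.

91.2%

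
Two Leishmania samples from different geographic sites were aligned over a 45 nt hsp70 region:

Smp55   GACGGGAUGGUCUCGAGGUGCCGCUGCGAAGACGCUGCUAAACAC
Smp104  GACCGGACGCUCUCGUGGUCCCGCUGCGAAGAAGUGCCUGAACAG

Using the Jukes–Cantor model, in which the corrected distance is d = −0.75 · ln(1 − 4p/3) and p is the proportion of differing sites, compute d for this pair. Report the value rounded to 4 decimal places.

0.2958

Differing sites — 4:G/C; 8:U/C; 10:G/C; 16:A/U; 20:G/C; 33:C/A; 35:C/U; 36:U/G; 37:G/C; 40:A/G; 45:C/G.
p = 11/45 = 0.244444.
d = −0.75 · ln(1 − (4/3)·0.244444) = −0.75 · ln(0.674075) = −0.75 · (-0.394414) = 0.2958.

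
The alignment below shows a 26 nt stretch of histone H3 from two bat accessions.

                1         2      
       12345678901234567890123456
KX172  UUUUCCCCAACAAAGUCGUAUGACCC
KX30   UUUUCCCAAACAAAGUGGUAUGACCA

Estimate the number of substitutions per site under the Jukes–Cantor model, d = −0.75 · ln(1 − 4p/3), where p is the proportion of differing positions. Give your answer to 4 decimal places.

Differing sites — 8:C/A; 17:C/G; 26:C/A.
p = 3/26 = 0.115385.
d = −0.75 · ln(1 − (4/3)·0.115385) = −0.75 · ln(0.846153) = −0.75 · (-0.167055) = 0.1253.

0.1253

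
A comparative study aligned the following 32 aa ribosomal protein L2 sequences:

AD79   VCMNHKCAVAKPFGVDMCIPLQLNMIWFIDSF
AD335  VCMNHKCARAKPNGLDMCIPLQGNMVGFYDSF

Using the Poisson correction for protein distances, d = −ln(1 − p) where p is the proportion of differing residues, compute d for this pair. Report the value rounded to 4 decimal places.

Differing sites — 9:V/R; 13:F/N; 15:V/L; 23:L/G; 26:I/V; 27:W/G; 29:I/Y.
p = 7/32 = 0.218750.
d = −ln(1 − 0.218750) = −ln(0.781250) = 0.2469.

0.2469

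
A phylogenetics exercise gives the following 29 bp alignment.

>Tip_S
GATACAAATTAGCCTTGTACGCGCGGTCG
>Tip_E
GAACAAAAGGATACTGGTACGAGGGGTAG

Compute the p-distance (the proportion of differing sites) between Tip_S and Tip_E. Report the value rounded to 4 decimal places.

Mismatches occur at site 3 (T→A), site 4 (A→C), site 5 (C→A), site 9 (T→G), site 10 (T→G), site 12 (G→T), site 13 (C→A), site 16 (T→G), site 22 (C→A), site 24 (C→G), site 28 (C→A).
There are 11 differences over 29 sites, so p = 11/29 = 0.3793.

0.3793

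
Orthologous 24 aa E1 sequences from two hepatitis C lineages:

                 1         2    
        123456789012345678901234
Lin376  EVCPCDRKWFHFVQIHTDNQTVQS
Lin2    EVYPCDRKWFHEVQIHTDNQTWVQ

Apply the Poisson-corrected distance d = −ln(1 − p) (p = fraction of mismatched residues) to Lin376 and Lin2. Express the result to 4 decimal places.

Mismatches occur at site 3 (C↔Y), site 12 (F↔E), site 22 (V↔W), site 23 (Q↔V), site 24 (S↔Q).
p = 5/24 = 0.208333.
d = −ln(1 − 0.208333) = −ln(0.791667) = 0.2336.

0.2336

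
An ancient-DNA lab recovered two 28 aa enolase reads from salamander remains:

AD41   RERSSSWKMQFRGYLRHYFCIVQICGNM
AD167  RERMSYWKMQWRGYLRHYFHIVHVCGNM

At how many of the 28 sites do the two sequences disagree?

The sequences differ at positions 4 (S/M), 6 (S/Y), 11 (F/W), 20 (C/H), 23 (Q/H), 24 (I/V).
That gives 6 mismatches out of 28 aligned sites, so the Hamming distance is 6.

6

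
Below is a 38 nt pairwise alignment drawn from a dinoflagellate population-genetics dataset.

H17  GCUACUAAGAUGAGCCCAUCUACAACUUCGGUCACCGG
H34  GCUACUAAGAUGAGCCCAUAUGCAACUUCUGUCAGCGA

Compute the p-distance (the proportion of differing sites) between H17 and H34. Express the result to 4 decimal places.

Differing sites — 20:C/A; 22:A/G; 30:G/U; 35:C/G; 38:G/A.
There are 5 differences over 38 sites, so p = 5/38 = 0.1316.

0.1316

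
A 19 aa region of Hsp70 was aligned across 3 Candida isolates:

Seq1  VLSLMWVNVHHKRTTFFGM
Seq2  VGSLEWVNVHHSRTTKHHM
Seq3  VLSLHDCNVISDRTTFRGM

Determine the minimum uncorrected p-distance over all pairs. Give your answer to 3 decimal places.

0.316

Pairwise Hamming distances:
  Seq1 vs Seq2: 6
  Seq1 vs Seq3: 7
  Seq2 vs Seq3: 10
The smallest is 6 mismatches, between Seq1 and Seq2; p = 6/19 = 0.316.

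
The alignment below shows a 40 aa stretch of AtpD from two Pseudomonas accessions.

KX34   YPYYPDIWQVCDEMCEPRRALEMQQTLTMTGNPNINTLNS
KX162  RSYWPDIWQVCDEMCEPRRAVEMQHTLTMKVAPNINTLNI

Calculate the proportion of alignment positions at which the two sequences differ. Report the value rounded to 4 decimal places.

0.2250

The sequences differ at positions 1 (Y/R), 2 (P/S), 4 (Y/W), 21 (L/V), 25 (Q/H), 30 (T/K), 31 (G/V), 32 (N/A), 40 (S/I).
There are 9 differences over 40 sites, so p = 9/40 = 0.2250.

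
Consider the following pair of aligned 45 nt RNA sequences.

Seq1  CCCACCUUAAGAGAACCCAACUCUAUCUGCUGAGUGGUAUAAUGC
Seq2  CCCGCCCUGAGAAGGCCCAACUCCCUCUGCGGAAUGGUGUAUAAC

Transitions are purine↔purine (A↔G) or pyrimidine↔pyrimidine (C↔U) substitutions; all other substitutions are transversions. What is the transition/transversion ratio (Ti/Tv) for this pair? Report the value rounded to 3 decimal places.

Differing sites — 4:A/G (Ti); 7:U/C (Ti); 9:A/G (Ti); 13:G/A (Ti); 14:A/G (Ti); 15:A/G (Ti); 24:U/C (Ti); 25:A/C (Tv); 31:U/G (Tv); 34:G/A (Ti); 39:A/G (Ti); 42:A/U (Tv); 43:U/A (Tv); 44:G/A (Ti).
Of the 14 differences, 10 transitions and 4 transversions, so Ti/Tv = 10/4 = 2.500.

2.500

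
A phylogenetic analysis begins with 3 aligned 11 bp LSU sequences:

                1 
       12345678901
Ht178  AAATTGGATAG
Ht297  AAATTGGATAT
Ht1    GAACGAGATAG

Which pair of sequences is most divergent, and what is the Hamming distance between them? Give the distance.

5

Pairwise Hamming distances:
  Ht178 vs Ht297: 1
  Ht178 vs Ht1: 4
  Ht297 vs Ht1: 5
The largest is 5, between Ht297 and Ht1.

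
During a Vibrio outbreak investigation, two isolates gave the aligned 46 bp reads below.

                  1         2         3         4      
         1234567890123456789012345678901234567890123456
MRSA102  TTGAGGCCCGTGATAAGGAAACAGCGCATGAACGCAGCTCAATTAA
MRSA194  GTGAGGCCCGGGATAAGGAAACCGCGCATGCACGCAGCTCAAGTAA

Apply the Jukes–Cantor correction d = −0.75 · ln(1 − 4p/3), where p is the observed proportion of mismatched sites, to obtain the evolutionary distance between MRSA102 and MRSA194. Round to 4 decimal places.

The sequences differ at positions 1 (T/G), 11 (T/G), 23 (A/C), 31 (A/C), 43 (T/G).
p = 5/46 = 0.108696.
d = −0.75 · ln(1 − (4/3)·0.108696) = −0.75 · ln(0.855072) = −0.75 · (-0.156570) = 0.1174.

0.1174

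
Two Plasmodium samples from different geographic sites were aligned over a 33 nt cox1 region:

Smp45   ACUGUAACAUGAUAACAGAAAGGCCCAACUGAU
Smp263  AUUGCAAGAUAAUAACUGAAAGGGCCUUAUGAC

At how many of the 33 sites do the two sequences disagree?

Mismatches occur at site 2 (C/U), site 5 (U/C), site 8 (C/G), site 11 (G/A), site 17 (A/U), site 24 (C/G), site 27 (A/U), site 28 (A/U), site 29 (C/A), site 33 (U/C).
That gives 10 mismatches out of 33 aligned sites, so the Hamming distance is 10.

10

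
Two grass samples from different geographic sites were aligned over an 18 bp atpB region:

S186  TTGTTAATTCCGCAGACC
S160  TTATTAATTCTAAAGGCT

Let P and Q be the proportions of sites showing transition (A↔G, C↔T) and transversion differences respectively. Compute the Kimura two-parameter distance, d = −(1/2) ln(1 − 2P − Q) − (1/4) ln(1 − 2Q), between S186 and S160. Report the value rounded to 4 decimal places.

Mismatches occur at site 3 (G↔A, transition), site 11 (C↔T, transition), site 12 (G↔A, transition), site 13 (C↔A, transversion), site 16 (A↔G, transition), site 18 (C↔T, transition).
Of the 6 differences, 5 transitions and 1 transversion over 18 sites: P = 5/18 = 0.277778, Q = 1/18 = 0.055556.
d = −0.5·ln(0.388888) − 0.25·ln(0.888888) = −0.5·(-0.944464) − 0.25·(-0.117784) = 0.5017.

0.5017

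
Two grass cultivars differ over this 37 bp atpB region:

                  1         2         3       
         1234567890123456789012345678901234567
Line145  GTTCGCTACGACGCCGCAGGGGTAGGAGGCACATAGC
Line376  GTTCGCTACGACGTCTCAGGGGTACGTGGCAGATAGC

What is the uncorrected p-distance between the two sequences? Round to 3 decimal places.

The sequences differ at positions 14 (C/T), 16 (G/T), 25 (G/C), 27 (A/T), 32 (C/G).
There are 5 differences over 37 sites, so p = 5/37 = 0.135.

0.135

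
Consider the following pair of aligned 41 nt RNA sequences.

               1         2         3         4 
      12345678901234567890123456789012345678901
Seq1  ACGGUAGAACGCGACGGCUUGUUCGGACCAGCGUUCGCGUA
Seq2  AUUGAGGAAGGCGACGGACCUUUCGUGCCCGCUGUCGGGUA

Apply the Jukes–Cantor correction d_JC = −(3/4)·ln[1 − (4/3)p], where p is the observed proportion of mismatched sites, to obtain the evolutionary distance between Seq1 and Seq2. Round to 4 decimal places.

0.5018

Mismatches occur at site 2 (C/U), site 3 (G/U), site 5 (U/A), site 6 (A/G), site 10 (C/G), site 18 (C/A), site 19 (U/C), site 20 (U/C), site 21 (G/U), site 26 (G/U), site 27 (A/G), site 30 (A/C), site 33 (G/U), site 34 (U/G), site 38 (C/G).
p = 15/41 = 0.365854.
d = −0.75 · ln(1 − (4/3)·0.365854) = −0.75 · ln(0.512195) = −0.75 · (-0.669050) = 0.5018.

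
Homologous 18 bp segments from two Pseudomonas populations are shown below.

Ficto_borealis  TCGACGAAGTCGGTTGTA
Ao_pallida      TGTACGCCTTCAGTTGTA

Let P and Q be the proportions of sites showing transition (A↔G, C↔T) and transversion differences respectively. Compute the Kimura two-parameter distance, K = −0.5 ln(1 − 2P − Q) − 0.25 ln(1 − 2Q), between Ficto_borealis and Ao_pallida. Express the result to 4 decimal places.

0.4490

Differing sites — 2:C/G (Tv); 3:G/T (Tv); 7:A/C (Tv); 8:A/C (Tv); 9:G/T (Tv); 12:G/A (Ti).
Of the 6 differences, 1 transition and 5 transversions over 18 sites: P = 1/18 = 0.055556, Q = 5/18 = 0.277778.
d = −0.5·ln(0.611110) − 0.25·ln(0.444444) = −0.5·(-0.492478) − 0.25·(-0.810931) = 0.4490.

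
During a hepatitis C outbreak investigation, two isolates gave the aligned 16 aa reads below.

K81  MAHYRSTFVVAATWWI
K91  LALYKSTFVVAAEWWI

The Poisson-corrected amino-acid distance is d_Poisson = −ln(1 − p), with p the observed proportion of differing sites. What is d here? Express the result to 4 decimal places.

The sequences differ at positions 1 (M/L), 3 (H/L), 5 (R/K), 13 (T/E).
p = 4/16 = 0.250000.
d = −ln(1 − 0.250000) = −ln(0.750000) = 0.2877.

0.2877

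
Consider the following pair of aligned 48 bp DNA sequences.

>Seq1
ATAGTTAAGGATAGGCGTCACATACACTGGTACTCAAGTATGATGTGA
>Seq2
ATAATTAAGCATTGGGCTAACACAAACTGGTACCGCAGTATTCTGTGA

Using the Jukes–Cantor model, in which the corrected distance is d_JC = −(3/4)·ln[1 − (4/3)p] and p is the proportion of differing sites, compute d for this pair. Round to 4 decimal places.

0.3360

The sequences differ at positions 4 (G/A), 10 (G/C), 13 (A/T), 16 (C/G), 17 (G/C), 19 (C/A), 23 (T/C), 25 (C/A), 34 (T/C), 35 (C/G), 36 (A/C), 42 (G/T), 43 (A/C).
p = 13/48 = 0.270833.
d = −0.75 · ln(1 − (4/3)·0.270833) = −0.75 · ln(0.638889) = −0.75 · (-0.448025) = 0.3360.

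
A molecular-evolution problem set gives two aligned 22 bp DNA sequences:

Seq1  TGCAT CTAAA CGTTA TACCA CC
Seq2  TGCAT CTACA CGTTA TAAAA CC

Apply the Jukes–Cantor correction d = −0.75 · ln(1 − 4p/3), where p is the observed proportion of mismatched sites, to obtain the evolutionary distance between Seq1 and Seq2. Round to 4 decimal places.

Mismatches occur at site 9 (A→C), site 18 (C→A), site 19 (C→A).
p = 3/22 = 0.136364.
d = −0.75 · ln(1 − (4/3)·0.136364) = −0.75 · ln(0.818181) = −0.75 · (-0.200672) = 0.1505.

0.1505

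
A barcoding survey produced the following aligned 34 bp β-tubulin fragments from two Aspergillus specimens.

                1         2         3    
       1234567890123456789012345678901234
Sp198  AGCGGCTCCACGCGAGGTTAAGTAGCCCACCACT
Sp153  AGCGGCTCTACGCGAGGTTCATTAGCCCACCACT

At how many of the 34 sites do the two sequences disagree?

3

Mismatches occur at site 9 (C↔T), site 20 (A↔C), site 22 (G↔T).
That gives 3 mismatches out of 34 aligned sites, so the Hamming distance is 3.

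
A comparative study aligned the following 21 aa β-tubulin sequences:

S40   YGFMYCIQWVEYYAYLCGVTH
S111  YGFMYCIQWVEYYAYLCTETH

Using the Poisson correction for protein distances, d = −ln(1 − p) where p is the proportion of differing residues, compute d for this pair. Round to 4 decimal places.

0.1001

Differing sites — 18:G/T; 19:V/E.
p = 2/21 = 0.095238.
d = −ln(1 − 0.095238) = −ln(0.904762) = 0.1001.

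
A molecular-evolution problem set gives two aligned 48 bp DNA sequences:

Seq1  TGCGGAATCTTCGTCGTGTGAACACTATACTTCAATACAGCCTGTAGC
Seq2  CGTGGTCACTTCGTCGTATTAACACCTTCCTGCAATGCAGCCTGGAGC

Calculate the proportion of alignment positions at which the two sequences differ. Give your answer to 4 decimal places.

Differing sites — 1:T/C; 3:C/T; 6:A/T; 7:A/C; 8:T/A; 18:G/A; 20:G/T; 26:T/C; 27:A/T; 29:A/C; 32:T/G; 37:A/G; 45:T/G.
There are 13 differences over 48 sites, so p = 13/48 = 0.2708.

0.2708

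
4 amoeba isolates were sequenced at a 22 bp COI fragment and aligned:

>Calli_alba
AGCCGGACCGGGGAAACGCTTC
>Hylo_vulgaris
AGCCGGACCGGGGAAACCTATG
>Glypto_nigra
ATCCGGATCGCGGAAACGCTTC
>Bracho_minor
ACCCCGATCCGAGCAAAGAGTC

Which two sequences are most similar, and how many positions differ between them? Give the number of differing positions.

Pairwise Hamming distances:
  Calli_alba vs Hylo_vulgaris: 4
  Calli_alba vs Glypto_nigra: 3
  Calli_alba vs Bracho_minor: 9
  Hylo_vulgaris vs Glypto_nigra: 7
  Hylo_vulgaris vs Bracho_minor: 11
  Glypto_nigra vs Bracho_minor: 9
The smallest is 3, between Calli_alba and Glypto_nigra.

3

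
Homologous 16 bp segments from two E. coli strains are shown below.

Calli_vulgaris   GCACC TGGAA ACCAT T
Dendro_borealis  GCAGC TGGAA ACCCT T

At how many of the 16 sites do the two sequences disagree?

Differing sites — 4:C/G; 14:A/C.
That gives 2 mismatches out of 16 aligned sites, so the Hamming distance is 2.

2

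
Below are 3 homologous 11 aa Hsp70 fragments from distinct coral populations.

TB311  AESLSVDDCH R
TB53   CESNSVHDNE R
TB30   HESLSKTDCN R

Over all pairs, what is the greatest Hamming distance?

Pairwise Hamming distances:
  TB311 vs TB53: 5
  TB311 vs TB30: 4
  TB53 vs TB30: 6
The largest is 6, between TB53 and TB30.

6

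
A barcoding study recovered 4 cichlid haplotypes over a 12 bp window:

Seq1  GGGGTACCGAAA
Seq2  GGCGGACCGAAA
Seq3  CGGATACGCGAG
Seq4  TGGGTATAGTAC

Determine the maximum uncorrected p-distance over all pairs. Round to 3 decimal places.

0.667

Pairwise Hamming distances:
  Seq1 vs Seq2: 2
  Seq1 vs Seq3: 6
  Seq1 vs Seq4: 5
  Seq2 vs Seq3: 8
  Seq2 vs Seq4: 7
  Seq3 vs Seq4: 7
The largest is 8 mismatches, between Seq2 and Seq3; p = 8/12 = 0.667.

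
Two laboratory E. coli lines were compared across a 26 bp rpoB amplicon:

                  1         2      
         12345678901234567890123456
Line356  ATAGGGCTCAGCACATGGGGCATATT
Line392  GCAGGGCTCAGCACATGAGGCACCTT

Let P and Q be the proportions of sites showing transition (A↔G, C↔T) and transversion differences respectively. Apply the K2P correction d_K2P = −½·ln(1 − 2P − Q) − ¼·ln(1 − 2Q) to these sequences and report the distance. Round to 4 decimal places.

Differing sites — 1:A/G (Ti); 2:T/C (Ti); 18:G/A (Ti); 23:T/C (Ti); 24:A/C (Tv).
Of the 5 differences, 4 transitions and 1 transversion over 26 sites: P = 4/26 = 0.153846, Q = 1/26 = 0.038462.
d = −0.5·ln(0.653846) − 0.25·ln(0.923076) = −0.5·(-0.424883) − 0.25·(-0.080044) = 0.2325.

0.2325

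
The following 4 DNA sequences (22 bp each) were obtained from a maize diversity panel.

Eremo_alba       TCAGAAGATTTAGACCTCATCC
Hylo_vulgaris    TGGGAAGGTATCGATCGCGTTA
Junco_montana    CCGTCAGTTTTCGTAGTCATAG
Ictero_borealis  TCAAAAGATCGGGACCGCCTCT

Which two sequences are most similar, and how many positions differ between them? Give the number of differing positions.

7

Pairwise Hamming distances:
  Eremo_alba vs Hylo_vulgaris: 10
  Eremo_alba vs Junco_montana: 11
  Eremo_alba vs Ictero_borealis: 7
  Hylo_vulgaris vs Junco_montana: 13
  Hylo_vulgaris vs Ictero_borealis: 11
  Junco_montana vs Ictero_borealis: 15
The smallest is 7, between Eremo_alba and Ictero_borealis.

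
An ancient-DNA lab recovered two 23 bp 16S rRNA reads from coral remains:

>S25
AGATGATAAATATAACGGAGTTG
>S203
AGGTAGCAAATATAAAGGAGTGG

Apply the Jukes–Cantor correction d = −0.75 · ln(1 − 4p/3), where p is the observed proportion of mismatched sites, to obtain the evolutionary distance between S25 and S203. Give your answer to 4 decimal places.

0.3206

Mismatches occur at site 3 (A/G), site 5 (G/A), site 6 (A/G), site 7 (T/C), site 16 (C/A), site 22 (T/G).
p = 6/23 = 0.260870.
d = −0.75 · ln(1 − (4/3)·0.260870) = −0.75 · ln(0.652173) = −0.75 · (-0.427445) = 0.3206.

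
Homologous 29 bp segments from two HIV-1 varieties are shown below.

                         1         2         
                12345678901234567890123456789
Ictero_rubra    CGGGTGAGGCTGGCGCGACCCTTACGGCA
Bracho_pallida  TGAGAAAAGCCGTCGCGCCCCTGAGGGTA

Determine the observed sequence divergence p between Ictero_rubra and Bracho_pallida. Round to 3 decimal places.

The sequences differ at positions 1 (C/T), 3 (G/A), 5 (T/A), 6 (G/A), 8 (G/A), 11 (T/C), 13 (G/T), 18 (A/C), 23 (T/G), 25 (C/G), 28 (C/T).
There are 11 differences over 29 sites, so p = 11/29 = 0.379.

0.379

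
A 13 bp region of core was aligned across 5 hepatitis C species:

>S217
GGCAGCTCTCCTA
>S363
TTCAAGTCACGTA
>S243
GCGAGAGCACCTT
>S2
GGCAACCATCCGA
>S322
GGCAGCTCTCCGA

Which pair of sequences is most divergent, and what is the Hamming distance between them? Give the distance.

9

Pairwise Hamming distances:
  S217 vs S363: 6
  S217 vs S243: 6
  S217 vs S2: 4
  S217 vs S322: 1
  S363 vs S243: 8
  S363 vs S2: 8
  S363 vs S322: 7
  S243 vs S2: 9
  S243 vs S322: 7
  S2 vs S322: 3
The largest is 9, between S243 and S2.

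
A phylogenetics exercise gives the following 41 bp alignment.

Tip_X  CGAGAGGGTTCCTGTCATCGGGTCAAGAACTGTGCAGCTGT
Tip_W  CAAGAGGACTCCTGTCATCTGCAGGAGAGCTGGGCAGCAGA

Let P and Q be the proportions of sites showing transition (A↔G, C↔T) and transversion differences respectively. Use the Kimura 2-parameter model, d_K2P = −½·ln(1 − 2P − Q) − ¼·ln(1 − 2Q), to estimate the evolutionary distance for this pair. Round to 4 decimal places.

0.3722

The sequences differ at positions 2 (G/A, transition), 8 (G/A, transition), 9 (T/C, transition), 20 (G/T, transversion), 22 (G/C, transversion), 23 (T/A, transversion), 24 (C/G, transversion), 25 (A/G, transition), 29 (A/G, transition), 33 (T/G, transversion), 39 (T/A, transversion), 41 (T/A, transversion).
Of the 12 differences, 5 transitions and 7 transversions over 41 sites: P = 5/41 = 0.121951, Q = 7/41 = 0.170732.
d = −0.5·ln(0.585366) − 0.25·ln(0.658536) = −0.5·(-0.535518) − 0.25·(-0.417736) = 0.3722.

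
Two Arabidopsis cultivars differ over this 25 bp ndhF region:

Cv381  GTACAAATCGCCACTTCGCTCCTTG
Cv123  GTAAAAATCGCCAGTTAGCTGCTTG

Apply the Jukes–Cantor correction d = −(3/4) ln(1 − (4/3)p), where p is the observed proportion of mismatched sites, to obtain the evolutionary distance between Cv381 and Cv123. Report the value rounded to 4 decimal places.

Mismatches occur at site 4 (C/A), site 14 (C/G), site 17 (C/A), site 21 (C/G).
p = 4/25 = 0.160000.
d = −0.75 · ln(1 − (4/3)·0.160000) = −0.75 · ln(0.786667) = −0.75 · (-0.239950) = 0.1800.

0.1800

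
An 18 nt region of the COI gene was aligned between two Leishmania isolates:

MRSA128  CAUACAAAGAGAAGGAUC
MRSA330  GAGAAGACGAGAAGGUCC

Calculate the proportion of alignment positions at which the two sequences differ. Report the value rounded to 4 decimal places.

The sequences differ at positions 1 (C/G), 3 (U/G), 5 (C/A), 6 (A/G), 8 (A/C), 16 (A/U), 17 (U/C).
There are 7 differences over 18 sites, so p = 7/18 = 0.3889.

0.3889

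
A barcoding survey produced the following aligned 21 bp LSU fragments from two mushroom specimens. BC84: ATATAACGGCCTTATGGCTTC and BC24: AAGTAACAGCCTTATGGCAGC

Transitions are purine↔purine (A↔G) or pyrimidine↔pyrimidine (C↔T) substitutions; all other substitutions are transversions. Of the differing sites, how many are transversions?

3

Mismatches occur at site 2 (T→A, transversion), site 3 (A→G, transition), site 8 (G→A, transition), site 19 (T→A, transversion), site 20 (T→G, transversion).
Of the 5 differences, 2 transitions and 3 transversions, so the answer is 3.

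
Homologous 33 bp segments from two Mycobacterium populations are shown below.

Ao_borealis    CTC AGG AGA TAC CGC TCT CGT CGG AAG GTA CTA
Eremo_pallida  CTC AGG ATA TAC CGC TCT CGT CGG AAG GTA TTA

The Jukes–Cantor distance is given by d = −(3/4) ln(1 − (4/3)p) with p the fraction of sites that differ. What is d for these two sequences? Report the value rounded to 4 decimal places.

Mismatches occur at site 8 (G→T), site 31 (C→T).
p = 2/33 = 0.060606.
d = −0.75 · ln(1 − (4/3)·0.060606) = −0.75 · ln(0.919192) = −0.75 · (-0.084260) = 0.0632.

0.0632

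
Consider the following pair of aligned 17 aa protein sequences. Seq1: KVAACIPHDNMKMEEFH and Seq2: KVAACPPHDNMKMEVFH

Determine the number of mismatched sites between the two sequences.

2

Differing sites — 6:I/P; 15:E/V.
That gives 2 mismatches out of 17 aligned sites, so the Hamming distance is 2.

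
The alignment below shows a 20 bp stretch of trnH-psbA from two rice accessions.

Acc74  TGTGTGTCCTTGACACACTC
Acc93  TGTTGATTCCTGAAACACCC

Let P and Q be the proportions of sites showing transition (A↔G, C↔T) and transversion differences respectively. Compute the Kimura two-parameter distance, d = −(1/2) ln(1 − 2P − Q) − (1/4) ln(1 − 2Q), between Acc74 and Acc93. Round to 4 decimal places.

Mismatches occur at site 4 (G/T, transversion), site 5 (T/G, transversion), site 6 (G/A, transition), site 8 (C/T, transition), site 10 (T/C, transition), site 14 (C/A, transversion), site 19 (T/C, transition).
Of the 7 differences, 4 transitions and 3 transversions over 20 sites: P = 4/20 = 0.200000, Q = 3/20 = 0.150000.
d = −0.5·ln(0.450000) − 0.25·ln(0.700000) = −0.5·(-0.798508) − 0.25·(-0.356675) = 0.4884.

0.4884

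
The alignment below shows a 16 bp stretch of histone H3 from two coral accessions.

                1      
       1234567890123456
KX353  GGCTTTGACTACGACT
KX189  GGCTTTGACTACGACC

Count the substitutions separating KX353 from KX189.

1

Differing sites — 16:T/C.
That gives 1 mismatch out of 16 aligned sites, so the Hamming distance is 1.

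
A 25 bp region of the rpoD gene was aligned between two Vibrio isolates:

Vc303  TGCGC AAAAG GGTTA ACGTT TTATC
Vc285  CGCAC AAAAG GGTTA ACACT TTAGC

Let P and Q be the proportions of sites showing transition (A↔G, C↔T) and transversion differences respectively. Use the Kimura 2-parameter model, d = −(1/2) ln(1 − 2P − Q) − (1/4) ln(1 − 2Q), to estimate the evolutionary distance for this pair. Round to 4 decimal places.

Differing sites — 1:T/C (Ti); 4:G/A (Ti); 18:G/A (Ti); 19:T/C (Ti); 24:T/G (Tv).
Of the 5 differences, 4 transitions and 1 transversion over 25 sites: P = 4/25 = 0.160000, Q = 1/25 = 0.040000.
d = −0.5·ln(0.640000) − 0.25·ln(0.920000) = −0.5·(-0.446287) − 0.25·(-0.083382) = 0.2440.

0.2440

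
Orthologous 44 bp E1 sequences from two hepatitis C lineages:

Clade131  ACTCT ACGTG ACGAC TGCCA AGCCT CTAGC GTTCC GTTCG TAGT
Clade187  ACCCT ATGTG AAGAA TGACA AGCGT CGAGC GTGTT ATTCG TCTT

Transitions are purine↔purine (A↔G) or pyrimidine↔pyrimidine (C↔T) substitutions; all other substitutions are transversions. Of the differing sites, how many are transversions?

Differing sites — 3:T/C (Ti); 7:C/T (Ti); 12:C/A (Tv); 15:C/A (Tv); 18:C/A (Tv); 24:C/G (Tv); 27:T/G (Tv); 33:T/G (Tv); 34:C/T (Ti); 35:C/T (Ti); 36:G/A (Ti); 42:A/C (Tv); 43:G/T (Tv).
Of the 13 differences, 5 transitions and 8 transversions, so the answer is 8.

8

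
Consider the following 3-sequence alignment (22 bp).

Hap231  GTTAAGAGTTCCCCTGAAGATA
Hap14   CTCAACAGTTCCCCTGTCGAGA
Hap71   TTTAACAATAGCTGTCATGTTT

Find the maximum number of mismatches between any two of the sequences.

Pairwise Hamming distances:
  Hap231 vs Hap14: 6
  Hap231 vs Hap71: 11
  Hap14 vs Hap71: 13
The largest is 13, between Hap14 and Hap71.

13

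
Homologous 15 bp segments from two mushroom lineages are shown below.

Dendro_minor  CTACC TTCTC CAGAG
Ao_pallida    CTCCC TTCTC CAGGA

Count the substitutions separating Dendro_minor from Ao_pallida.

Differing sites — 3:A/C; 14:A/G; 15:G/A.
That gives 3 mismatches out of 15 aligned sites, so the Hamming distance is 3.

3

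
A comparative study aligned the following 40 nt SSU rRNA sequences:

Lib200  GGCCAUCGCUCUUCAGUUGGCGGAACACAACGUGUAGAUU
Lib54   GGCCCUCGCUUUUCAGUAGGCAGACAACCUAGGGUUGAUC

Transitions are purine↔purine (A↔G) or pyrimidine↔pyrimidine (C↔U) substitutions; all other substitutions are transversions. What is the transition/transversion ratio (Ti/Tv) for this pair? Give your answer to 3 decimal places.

0.333

Differing sites — 5:A/C (Tv); 11:C/U (Ti); 18:U/A (Tv); 22:G/A (Ti); 25:A/C (Tv); 26:C/A (Tv); 29:A/C (Tv); 30:A/U (Tv); 31:C/A (Tv); 33:U/G (Tv); 36:A/U (Tv); 40:U/C (Ti).
Of the 12 differences, 3 transitions and 9 transversions, so Ti/Tv = 3/9 = 0.333.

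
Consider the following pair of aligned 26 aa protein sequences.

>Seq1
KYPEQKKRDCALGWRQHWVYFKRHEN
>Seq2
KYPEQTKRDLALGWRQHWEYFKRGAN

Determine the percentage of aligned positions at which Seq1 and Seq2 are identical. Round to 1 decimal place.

Mismatches occur at site 6 (K→T), site 10 (C→L), site 19 (V→E), site 24 (H→G), site 25 (E→A).
21 of the 26 sites match, so the percent identity is 21/26 × 100 = 80.8%.

80.8%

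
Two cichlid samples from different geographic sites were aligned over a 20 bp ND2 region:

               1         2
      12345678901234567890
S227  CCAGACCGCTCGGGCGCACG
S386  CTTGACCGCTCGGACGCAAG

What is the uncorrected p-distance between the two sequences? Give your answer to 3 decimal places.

Mismatches occur at site 2 (C→T), site 3 (A→T), site 14 (G→A), site 19 (C→A).
There are 4 differences over 20 sites, so p = 4/20 = 0.200.

0.200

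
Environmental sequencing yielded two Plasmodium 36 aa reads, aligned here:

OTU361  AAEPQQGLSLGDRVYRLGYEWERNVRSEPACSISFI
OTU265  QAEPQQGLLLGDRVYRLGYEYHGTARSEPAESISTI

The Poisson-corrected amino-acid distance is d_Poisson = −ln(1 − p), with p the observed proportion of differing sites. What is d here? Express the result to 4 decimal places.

0.2877

Mismatches occur at site 1 (A↔Q), site 9 (S↔L), site 21 (W↔Y), site 22 (E↔H), site 23 (R↔G), site 24 (N↔T), site 25 (V↔A), site 31 (C↔E), site 35 (F↔T).
p = 9/36 = 0.250000.
d = −ln(1 − 0.250000) = −ln(0.750000) = 0.2877.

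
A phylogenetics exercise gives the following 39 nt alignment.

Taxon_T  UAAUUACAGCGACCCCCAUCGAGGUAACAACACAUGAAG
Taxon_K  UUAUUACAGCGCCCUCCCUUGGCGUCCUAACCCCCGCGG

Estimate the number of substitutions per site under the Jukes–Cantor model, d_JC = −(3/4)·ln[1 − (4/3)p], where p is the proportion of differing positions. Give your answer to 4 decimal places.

0.5393

Mismatches occur at site 2 (A↔U), site 12 (A↔C), site 15 (C↔U), site 18 (A↔C), site 20 (C↔U), site 22 (A↔G), site 23 (G↔C), site 26 (A↔C), site 27 (A↔C), site 28 (C↔U), site 32 (A↔C), site 34 (A↔C), site 35 (U↔C), site 37 (A↔C), site 38 (A↔G).
p = 15/39 = 0.384615.
d = −0.75 · ln(1 − (4/3)·0.384615) = −0.75 · ln(0.487180) = −0.75 · (-0.719122) = 0.5393.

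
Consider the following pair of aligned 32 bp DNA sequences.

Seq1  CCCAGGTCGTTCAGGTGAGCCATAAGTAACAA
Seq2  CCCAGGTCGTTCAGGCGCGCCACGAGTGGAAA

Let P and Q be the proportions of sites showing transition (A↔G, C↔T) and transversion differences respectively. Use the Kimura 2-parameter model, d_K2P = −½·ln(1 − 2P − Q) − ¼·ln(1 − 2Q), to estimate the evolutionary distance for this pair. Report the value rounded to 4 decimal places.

The sequences differ at positions 16 (T/C, transition), 18 (A/C, transversion), 23 (T/C, transition), 24 (A/G, transition), 28 (A/G, transition), 29 (A/G, transition), 30 (C/A, transversion).
Of the 7 differences, 5 transitions and 2 transversions over 32 sites: P = 5/32 = 0.156250, Q = 2/32 = 0.062500.
d = −0.5·ln(0.625000) − 0.25·ln(0.875000) = −0.5·(-0.470004) − 0.25·(-0.133531) = 0.2684.

0.2684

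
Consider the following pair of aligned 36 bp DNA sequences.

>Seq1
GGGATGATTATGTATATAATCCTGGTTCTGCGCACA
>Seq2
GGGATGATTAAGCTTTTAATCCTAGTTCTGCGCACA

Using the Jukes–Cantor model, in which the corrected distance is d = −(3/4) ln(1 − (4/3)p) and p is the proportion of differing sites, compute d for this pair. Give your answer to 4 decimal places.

Differing sites — 11:T/A; 13:T/C; 14:A/T; 16:A/T; 24:G/A.
p = 5/36 = 0.138889.
d = −0.75 · ln(1 − (4/3)·0.138889) = −0.75 · ln(0.814815) = −0.75 · (-0.204794) = 0.1536.

0.1536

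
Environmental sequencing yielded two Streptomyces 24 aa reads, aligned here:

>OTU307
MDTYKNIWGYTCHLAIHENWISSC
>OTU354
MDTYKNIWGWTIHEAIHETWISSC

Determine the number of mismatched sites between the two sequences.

4

Mismatches occur at site 10 (Y↔W), site 12 (C↔I), site 14 (L↔E), site 19 (N↔T).
That gives 4 mismatches out of 24 aligned sites, so the Hamming distance is 4.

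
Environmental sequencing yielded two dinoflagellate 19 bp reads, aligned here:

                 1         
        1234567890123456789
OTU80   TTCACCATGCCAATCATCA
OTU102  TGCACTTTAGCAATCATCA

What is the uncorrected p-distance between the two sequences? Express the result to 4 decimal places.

Differing sites — 2:T/G; 6:C/T; 7:A/T; 9:G/A; 10:C/G.
There are 5 differences over 19 sites, so p = 5/19 = 0.2632.

0.2632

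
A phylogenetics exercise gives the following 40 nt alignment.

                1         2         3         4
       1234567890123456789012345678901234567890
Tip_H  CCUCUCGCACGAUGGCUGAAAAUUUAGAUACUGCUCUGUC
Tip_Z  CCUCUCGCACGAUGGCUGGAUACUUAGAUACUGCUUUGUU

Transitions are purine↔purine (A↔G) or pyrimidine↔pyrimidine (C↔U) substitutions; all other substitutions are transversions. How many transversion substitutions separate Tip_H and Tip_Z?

1

The sequences differ at positions 19 (A/G, transition), 21 (A/U, transversion), 23 (U/C, transition), 36 (C/U, transition), 40 (C/U, transition).
Of the 5 differences, 4 transitions and 1 transversion, so the answer is 1.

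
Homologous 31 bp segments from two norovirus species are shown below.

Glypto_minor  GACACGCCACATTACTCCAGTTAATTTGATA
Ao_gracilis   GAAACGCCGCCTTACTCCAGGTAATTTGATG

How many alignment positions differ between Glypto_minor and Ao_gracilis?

Differing sites — 3:C/A; 9:A/G; 11:A/C; 21:T/G; 31:A/G.
That gives 5 mismatches out of 31 aligned sites, so the Hamming distance is 5.

5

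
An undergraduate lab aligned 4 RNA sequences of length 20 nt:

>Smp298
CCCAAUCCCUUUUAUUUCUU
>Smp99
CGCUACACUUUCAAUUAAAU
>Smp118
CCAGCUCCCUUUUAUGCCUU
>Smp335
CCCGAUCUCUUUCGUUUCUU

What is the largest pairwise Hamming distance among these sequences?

13

Pairwise Hamming distances:
  Smp298 vs Smp99: 10
  Smp298 vs Smp118: 5
  Smp298 vs Smp335: 4
  Smp99 vs Smp118: 13
  Smp99 vs Smp335: 12
  Smp118 vs Smp335: 7
The largest is 13, between Smp99 and Smp118.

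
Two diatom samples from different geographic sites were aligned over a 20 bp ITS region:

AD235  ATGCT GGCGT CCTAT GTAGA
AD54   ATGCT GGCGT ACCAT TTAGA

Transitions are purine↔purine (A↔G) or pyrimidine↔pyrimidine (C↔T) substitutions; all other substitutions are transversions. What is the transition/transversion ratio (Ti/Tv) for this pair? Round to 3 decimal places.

Differing sites — 11:C/A (Tv); 13:T/C (Ti); 16:G/T (Tv).
Of the 3 differences, 1 transition and 2 transversions, so Ti/Tv = 1/2 = 0.500.

0.500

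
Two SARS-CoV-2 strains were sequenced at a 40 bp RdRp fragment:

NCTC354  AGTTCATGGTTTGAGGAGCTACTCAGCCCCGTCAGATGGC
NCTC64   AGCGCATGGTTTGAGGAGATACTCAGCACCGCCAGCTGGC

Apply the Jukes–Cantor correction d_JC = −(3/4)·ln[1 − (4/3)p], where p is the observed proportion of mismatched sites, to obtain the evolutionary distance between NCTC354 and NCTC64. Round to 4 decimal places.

Mismatches occur at site 3 (T→C), site 4 (T→G), site 19 (C→A), site 28 (C→A), site 32 (T→C), site 36 (A→C).
p = 6/40 = 0.150000.
d = −0.75 · ln(1 − (4/3)·0.150000) = −0.75 · ln(0.800000) = −0.75 · (-0.223144) = 0.1674.

0.1674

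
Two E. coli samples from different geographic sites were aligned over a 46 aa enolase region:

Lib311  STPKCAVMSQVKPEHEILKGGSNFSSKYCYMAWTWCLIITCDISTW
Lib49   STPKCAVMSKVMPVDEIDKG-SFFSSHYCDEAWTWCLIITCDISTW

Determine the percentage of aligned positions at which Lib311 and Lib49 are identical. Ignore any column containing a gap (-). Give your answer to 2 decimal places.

80.00%

Excluding the 1 gap column leaves 45 comparable sites.
The sequences differ at positions 10 (Q/K), 12 (K/M), 14 (E/V), 15 (H/D), 18 (L/D), 23 (N/F), 27 (K/H), 30 (Y/D), 31 (M/E).
36 of the 45 comparable sites match, so the percent identity is 36/45 × 100 = 80.00%.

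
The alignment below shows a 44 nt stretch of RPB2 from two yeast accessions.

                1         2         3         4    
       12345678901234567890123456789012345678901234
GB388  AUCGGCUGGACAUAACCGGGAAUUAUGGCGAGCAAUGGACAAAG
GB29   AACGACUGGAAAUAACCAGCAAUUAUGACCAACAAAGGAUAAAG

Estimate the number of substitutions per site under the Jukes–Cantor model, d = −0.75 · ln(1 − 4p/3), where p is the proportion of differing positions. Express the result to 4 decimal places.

Mismatches occur at site 2 (U/A), site 5 (G/A), site 11 (C/A), site 18 (G/A), site 20 (G/C), site 28 (G/A), site 30 (G/C), site 32 (G/A), site 36 (U/A), site 40 (C/U).
p = 10/44 = 0.227273.
d = −0.75 · ln(1 − (4/3)·0.227273) = −0.75 · ln(0.696969) = −0.75 · (-0.361014) = 0.2708.

0.2708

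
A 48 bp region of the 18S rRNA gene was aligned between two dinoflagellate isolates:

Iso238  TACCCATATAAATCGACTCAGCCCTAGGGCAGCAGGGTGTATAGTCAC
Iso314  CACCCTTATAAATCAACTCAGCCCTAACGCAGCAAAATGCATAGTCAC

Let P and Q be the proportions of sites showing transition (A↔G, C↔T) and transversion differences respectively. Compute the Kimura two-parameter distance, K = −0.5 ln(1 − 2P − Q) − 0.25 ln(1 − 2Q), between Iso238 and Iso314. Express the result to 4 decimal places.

0.2245

The sequences differ at positions 1 (T/C, transition), 6 (A/T, transversion), 15 (G/A, transition), 27 (G/A, transition), 28 (G/C, transversion), 35 (G/A, transition), 36 (G/A, transition), 37 (G/A, transition), 40 (T/C, transition).
Of the 9 differences, 7 transitions and 2 transversions over 48 sites: P = 7/48 = 0.145833, Q = 2/48 = 0.041667.
d = −0.5·ln(0.666667) − 0.25·ln(0.916666) = −0.5·(-0.405465) − 0.25·(-0.087012) = 0.2245.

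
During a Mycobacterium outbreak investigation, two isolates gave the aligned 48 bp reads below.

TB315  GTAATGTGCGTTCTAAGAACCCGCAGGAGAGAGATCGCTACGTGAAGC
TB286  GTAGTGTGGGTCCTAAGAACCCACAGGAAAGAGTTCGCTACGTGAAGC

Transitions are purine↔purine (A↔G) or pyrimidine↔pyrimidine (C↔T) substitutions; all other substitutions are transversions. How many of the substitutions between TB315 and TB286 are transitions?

Mismatches occur at site 4 (A→G, transition), site 9 (C→G, transversion), site 12 (T→C, transition), site 23 (G→A, transition), site 29 (G→A, transition), site 34 (A→T, transversion).
Of the 6 differences, 4 transitions and 2 transversions, so the answer is 4.

4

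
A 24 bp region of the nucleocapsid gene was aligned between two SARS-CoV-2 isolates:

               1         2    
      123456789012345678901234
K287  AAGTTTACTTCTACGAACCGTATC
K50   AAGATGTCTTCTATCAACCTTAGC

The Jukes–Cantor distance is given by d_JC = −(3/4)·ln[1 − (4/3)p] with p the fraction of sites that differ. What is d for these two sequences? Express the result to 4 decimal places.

0.3694

Differing sites — 4:T/A; 6:T/G; 7:A/T; 14:C/T; 15:G/C; 20:G/T; 23:T/G.
p = 7/24 = 0.291667.
d = −0.75 · ln(1 − (4/3)·0.291667) = −0.75 · ln(0.611111) = −0.75 · (-0.492477) = 0.3694.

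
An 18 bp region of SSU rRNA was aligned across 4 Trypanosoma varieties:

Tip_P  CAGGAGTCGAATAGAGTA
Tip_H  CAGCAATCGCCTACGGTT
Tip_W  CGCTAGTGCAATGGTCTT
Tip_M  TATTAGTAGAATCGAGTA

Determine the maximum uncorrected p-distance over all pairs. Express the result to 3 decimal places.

0.667

Pairwise Hamming distances:
  Tip_P vs Tip_H: 7
  Tip_P vs Tip_W: 9
  Tip_P vs Tip_M: 5
  Tip_H vs Tip_W: 12
  Tip_H vs Tip_M: 11
  Tip_W vs Tip_M: 9
The largest is 12 mismatches, between Tip_H and Tip_W; p = 12/18 = 0.667.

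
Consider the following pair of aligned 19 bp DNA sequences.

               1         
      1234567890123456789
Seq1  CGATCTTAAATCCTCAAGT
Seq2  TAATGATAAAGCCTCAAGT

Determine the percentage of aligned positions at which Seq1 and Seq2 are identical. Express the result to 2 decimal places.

Differing sites — 1:C/T; 2:G/A; 5:C/G; 6:T/A; 11:T/G.
14 of the 19 sites match, so the percent identity is 14/19 × 100 = 73.68%.

73.68%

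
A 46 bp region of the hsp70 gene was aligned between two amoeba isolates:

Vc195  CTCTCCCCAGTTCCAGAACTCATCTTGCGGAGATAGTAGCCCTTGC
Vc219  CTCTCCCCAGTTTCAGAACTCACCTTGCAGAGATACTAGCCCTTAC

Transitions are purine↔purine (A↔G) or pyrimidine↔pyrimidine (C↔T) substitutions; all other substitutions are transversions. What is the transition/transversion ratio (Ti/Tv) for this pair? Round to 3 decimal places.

4.000

Differing sites — 13:C/T (Ti); 23:T/C (Ti); 29:G/A (Ti); 36:G/C (Tv); 45:G/A (Ti).
Of the 5 differences, 4 transitions and 1 transversion, so Ti/Tv = 4/1 = 4.000.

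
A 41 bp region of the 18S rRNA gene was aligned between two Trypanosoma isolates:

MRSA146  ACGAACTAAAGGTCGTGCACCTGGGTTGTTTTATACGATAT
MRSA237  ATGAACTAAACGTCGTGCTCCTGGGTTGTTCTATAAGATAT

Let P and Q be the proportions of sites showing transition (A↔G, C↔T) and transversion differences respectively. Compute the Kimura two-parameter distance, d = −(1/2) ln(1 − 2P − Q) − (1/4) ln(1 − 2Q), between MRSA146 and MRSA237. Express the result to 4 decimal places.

0.1332

Mismatches occur at site 2 (C↔T, transition), site 11 (G↔C, transversion), site 19 (A↔T, transversion), site 31 (T↔C, transition), site 36 (C↔A, transversion).
Of the 5 differences, 2 transitions and 3 transversions over 41 sites: P = 2/41 = 0.048780, Q = 3/41 = 0.073171.
d = −0.5·ln(0.829269) − 0.25·ln(0.853658) = −0.5·(-0.187211) − 0.25·(-0.158225) = 0.1332.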